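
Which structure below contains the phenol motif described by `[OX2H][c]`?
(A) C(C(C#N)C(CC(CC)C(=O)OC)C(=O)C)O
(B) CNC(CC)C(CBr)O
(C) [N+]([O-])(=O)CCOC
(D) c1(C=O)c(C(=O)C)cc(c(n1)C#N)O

[OX2H][c] describes a hydroxyl oxygen attached to an aromatic carbon (a phenol).
(A) has a hydroxyl group (-OH) but the -OH is on an aliphatic carbon, not an aromatic c.
(B) has a hydroxyl group (-OH) but the -OH is on an aliphatic carbon, not an aromatic c.
(C) has a methoxy ether (-OCH3) but the oxygen has H0, not H1.
(D) contains a hydroxyl group (-OH), which satisfies every atom and bond constraint.
So the answer is (D).

D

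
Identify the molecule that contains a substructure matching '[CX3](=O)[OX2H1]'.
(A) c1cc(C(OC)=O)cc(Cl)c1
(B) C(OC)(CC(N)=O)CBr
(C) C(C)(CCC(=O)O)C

C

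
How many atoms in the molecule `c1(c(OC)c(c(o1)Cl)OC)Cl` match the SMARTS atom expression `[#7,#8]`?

3

The query [#7,#8] means: nitrogen or oxygen (comma = OR).
Check the 11 heavy atoms by environment: 1× o (aromatic) → match; 4× c (aromatic) → no; 2× O → match; 2× C → no; 2× Cl → no.
Summing the matching environments: 1 + 2 = 3 matching atoms.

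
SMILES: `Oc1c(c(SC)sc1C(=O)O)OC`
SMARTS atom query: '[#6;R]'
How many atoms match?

Check the 13 heavy atoms by environment: 1× s (aromatic, in 5-ring) → no; 4× c (aromatic, in 5-ring) → match; 4× O (acyclic) → no; 1× S (acyclic) → no; 3× C (acyclic) → no.
That gives 4 matching atoms.

4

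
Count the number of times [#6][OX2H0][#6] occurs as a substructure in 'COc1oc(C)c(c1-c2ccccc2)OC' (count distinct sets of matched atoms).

2

[#6][OX2H0][#6] is the SMARTS for an ether: an aliphatic oxygen bridging two carbons with no H on the oxygen.
The molecule carries 2 separate instances of a methoxy ether (-OCH3) meeting every constraint; each maps to a distinct set of atoms, giving 2 matches.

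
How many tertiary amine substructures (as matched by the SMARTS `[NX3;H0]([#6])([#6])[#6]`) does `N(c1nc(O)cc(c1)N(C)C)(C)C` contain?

2

[NX3;H0]([#6])([#6])[#6] is the SMARTS for a tertiary amine: a trivalent nitrogen with no H, bonded to three carbons.
The molecule carries 2 separate instances of a dimethylamino group (-N(CH3)2) meeting every constraint; each maps to a distinct set of atoms, giving 2 matches.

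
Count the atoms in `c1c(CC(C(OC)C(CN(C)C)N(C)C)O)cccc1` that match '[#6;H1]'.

8

The query [#6;H1] means: any carbon bearing exactly one hydrogen.
Check the 20 heavy atoms by environment: 2× C (H2) → no; 3× C (H1) → match; 1× O (H1) → no; 2× N (H0) → no; 5× C (H3) → no; 1× c (aromatic, H0) → no; 5× c (aromatic, H1) → match; 1× O (H0) → no.
Summing the matching environments: 3 + 5 = 8 matching atoms.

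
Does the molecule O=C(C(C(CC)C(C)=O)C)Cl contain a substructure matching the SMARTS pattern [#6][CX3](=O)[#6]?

Yes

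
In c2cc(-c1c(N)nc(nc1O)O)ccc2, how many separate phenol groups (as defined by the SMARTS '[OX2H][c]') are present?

2

[OX2H][c] is the SMARTS for a phenol: a hydroxyl oxygen attached to an aromatic carbon.
The molecule carries 2 separate instances of a hydroxyl group (-OH) meeting every constraint; each maps to a distinct set of atoms, giving 2 matches.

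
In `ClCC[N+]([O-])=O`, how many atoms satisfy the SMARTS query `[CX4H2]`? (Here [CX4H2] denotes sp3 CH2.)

The query [CX4H2] means: sp3 carbon (X4) with exactly two hydrogens.
Check the 6 heavy atoms by environment: 2× C (H2, X4) → match; 1× Cl (H0, X1) → no; 1× N (charge +1, H0, X3) → no; 1× O (charge -1, H0, X1) → no; 1× O (H0, X1) → no.
That gives 2 matching atoms.

2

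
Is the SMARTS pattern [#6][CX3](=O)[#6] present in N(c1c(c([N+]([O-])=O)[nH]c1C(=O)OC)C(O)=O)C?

No

The pattern [#6][CX3](=O)[#6] describes a carbonyl carbon (no H) flanked by two carbons — a ketone.
The closest candidate here is a carboxylic acid group (-C(=O)OH), but one neighbour of the carbonyl carbon is O, not C. No other fragment satisfies the full query, so there is no match.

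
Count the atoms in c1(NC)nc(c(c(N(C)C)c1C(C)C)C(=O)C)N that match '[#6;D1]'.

6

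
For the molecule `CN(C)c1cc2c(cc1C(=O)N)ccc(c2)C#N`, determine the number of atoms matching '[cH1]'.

The query [cH1] means: aromatic carbon bearing exactly one hydrogen.
Check the 18 heavy atoms by environment: 5× c (aromatic, H0) → no; 5× c (aromatic, H1) → match; 2× C (H0) → no; 1× O (H0) → no; 1× N (H2) → no; 2× N (H0) → no; 2× C (H3) → no.
That gives 5 matching atoms.

5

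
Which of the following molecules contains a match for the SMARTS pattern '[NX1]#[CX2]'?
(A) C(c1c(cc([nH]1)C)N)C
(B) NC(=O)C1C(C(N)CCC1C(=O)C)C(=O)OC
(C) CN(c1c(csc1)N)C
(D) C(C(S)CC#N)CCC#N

[NX1]#[CX2] describes a nitrogen triple-bonded to a two-connected carbon (a nitrile).
(A) has a primary amino group (-NH2) but the nitrogen is NX3 (three connections), not NX1 triple-bonded.
(B) has a primary amide (-C(=O)NH2) but the nitrogen is NX3, not NX1.
(C) has a primary amino group (-NH2) but the nitrogen is NX3 (three connections), not NX1 triple-bonded.
(D) contains a nitrile (-C#N), which satisfies every atom and bond constraint.
So the answer is (D).

D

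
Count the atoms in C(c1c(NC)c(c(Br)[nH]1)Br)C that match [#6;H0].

4

The query [#6;H0] means: any carbon with no attached hydrogen.
Check the 11 heavy atoms by environment: 1× n (aromatic, H1) → no; 4× c (aromatic, H0) → match; 1× C (H2) → no; 2× C (H3) → no; 2× Br (H0) → no; 1× N (H1) → no.
That gives 4 matching atoms.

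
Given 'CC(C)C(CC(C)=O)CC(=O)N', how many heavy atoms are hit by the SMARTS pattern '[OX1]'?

2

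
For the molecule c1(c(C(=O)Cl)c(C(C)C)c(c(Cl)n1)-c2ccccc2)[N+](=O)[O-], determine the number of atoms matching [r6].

The query [r6] means: r6 matches atoms in a six-membered ring.
Check the 22 heavy atoms by environment: 1× n (aromatic, in 6-ring) → match; 11× c (aromatic, in 6-ring) → match; 2× Cl (acyclic) → no; 4× C (acyclic) → no; 1× N (charge +1, acyclic) → no; 1× O (charge -1, acyclic) → no; 2× O (acyclic) → no.
Summing the matching environments: 1 + 11 = 12 matching atoms.

12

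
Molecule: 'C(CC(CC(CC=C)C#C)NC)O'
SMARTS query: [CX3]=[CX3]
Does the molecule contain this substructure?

Yes

The pattern [CX3]=[CX3] describes a non-aromatic C=C double bond between two sp2 carbons — an alkene.
The molecule carries a vinyl group (-CH=CH2), whose atoms satisfy every constraint of the query, so the pattern matches.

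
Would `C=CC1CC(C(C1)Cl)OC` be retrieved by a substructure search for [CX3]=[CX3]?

The pattern [CX3]=[CX3] describes a non-aromatic C=C double bond between two sp2 carbons — an alkene.
The molecule carries a vinyl group (-CH=CH2), whose atoms satisfy every constraint of the query, so the pattern matches.

Yes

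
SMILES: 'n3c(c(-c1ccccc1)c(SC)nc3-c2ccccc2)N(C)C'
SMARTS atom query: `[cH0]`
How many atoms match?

The query [cH0] means: aromatic carbon with no attached hydrogen (substituted or ring-fusion).
Check the 23 heavy atoms by environment: 2× n (aromatic, H0) → no; 6× c (aromatic, H0) → match; 1× S (H0) → no; 3× C (H3) → no; 1× N (H0) → no; 10× c (aromatic, H1) → no.
That gives 6 matching atoms.

6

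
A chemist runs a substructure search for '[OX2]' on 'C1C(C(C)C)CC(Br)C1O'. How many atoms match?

The query [OX2] means: aliphatic oxygen with two total connections — ether, hydroxyl, or ester single-bond O.
Check the 10 heavy atoms by environment: 8× C (X4) → no; 1× O (X2) → match; 1× Br (X1) → no.
That gives 1 matching atom.

1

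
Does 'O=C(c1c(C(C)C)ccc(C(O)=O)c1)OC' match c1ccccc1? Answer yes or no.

The pattern c1ccccc1 describes six aromatic carbons in a ring — a benzene ring.
The required atom environment is present in the molecule, so the pattern matches.

Yes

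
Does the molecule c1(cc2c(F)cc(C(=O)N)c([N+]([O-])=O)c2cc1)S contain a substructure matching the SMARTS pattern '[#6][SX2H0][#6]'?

No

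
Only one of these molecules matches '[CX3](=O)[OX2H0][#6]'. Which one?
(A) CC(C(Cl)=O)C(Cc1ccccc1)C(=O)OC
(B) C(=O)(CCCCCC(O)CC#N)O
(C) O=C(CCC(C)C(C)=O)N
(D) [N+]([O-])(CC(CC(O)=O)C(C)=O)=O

[CX3](=O)[OX2H0][#6] describes a carbonyl carbon bonded to an oxygen that is itself bonded to carbon (no H on that O) (an ester).
(A) contains a methyl-ester group (-C(=O)OCH3), which satisfies every atom and bond constraint.
(B) has a carboxylic acid group (-C(=O)OH) but the singly-bonded O carries H (OX2H1, not H0).
(C) has a primary amide (-C(=O)NH2) but the carbonyl is bonded to N, not to an O-C linkage.
(D) has a carboxylic acid group (-C(=O)OH) but the singly-bonded O carries H (OX2H1, not H0).
So the answer is (A).

A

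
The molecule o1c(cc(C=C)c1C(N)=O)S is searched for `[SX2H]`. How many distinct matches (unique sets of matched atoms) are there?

[SX2H] is the SMARTS for a thiol: an aliphatic sulfur with two connections, one being H.
Exactly one fragment in the molecule meets all constraints, giving 1 match.

1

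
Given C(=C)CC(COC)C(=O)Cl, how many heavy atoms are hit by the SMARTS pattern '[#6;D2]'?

3

The query [#6;D2] means: any carbon bonded to exactly two heavy atoms.
Check the 10 heavy atoms by environment: 3× C (D2) → match; 2× C (D3) → no; 2× C (D1) → no; 1× O (D2) → no; 1× O (D1) → no; 1× Cl (D1) → no.
That gives 3 matching atoms.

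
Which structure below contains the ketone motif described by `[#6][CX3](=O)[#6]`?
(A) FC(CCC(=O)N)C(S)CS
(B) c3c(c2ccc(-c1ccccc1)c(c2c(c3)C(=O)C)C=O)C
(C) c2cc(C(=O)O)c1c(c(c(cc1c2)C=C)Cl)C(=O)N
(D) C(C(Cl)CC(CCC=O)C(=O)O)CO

[#6][CX3](=O)[#6] describes a carbonyl carbon (no H) flanked by two carbons (a ketone).
(A) has a primary amide (-C(=O)NH2) but one neighbour of the carbonyl carbon is N, not C.
(B) contains an acetyl/ketone group (-C(=O)CH3), which satisfies every atom and bond constraint.
(C) has a carboxylic acid group (-C(=O)OH) but one neighbour of the carbonyl carbon is O, not C.
(D) has a carboxylic acid group (-C(=O)OH) but one neighbour of the carbonyl carbon is O, not C.
So the answer is (B).

B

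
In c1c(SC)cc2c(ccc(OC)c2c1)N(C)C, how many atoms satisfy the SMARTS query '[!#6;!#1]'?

3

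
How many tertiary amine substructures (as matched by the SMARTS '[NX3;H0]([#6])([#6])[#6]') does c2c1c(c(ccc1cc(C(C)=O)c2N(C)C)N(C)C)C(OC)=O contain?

2

[NX3;H0]([#6])([#6])[#6] is the SMARTS for a tertiary amine: a trivalent nitrogen with no H, bonded to three carbons.
The molecule carries 2 separate instances of a dimethylamino group (-N(CH3)2) meeting every constraint; each maps to a distinct set of atoms, giving 2 matches.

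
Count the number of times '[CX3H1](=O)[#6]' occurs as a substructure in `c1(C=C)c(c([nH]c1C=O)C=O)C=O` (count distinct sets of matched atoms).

3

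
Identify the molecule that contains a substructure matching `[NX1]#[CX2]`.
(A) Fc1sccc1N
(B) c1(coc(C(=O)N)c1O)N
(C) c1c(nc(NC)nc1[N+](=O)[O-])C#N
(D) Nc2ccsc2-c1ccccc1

[NX1]#[CX2] describes a nitrogen triple-bonded to a two-connected carbon (a nitrile).
(A) has a primary amino group (-NH2) but the nitrogen is NX3 (three connections), not NX1 triple-bonded.
(B) has a primary amino group (-NH2) but the nitrogen is NX3 (three connections), not NX1 triple-bonded.
(C) contains a nitrile (-C#N), which satisfies every atom and bond constraint.
(D) has a primary amino group (-NH2) but the nitrogen is NX3 (three connections), not NX1 triple-bonded.
So the answer is (C).

C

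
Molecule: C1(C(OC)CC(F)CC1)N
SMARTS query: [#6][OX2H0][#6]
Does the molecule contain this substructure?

Yes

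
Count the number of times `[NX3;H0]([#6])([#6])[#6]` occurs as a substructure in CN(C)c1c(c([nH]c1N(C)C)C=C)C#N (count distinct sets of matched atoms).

[NX3;H0]([#6])([#6])[#6] is the SMARTS for a tertiary amine: a trivalent nitrogen with no H, bonded to three carbons.
The molecule carries 2 separate instances of a dimethylamino group (-N(CH3)2) meeting every constraint; each maps to a distinct set of atoms, giving 2 matches.

2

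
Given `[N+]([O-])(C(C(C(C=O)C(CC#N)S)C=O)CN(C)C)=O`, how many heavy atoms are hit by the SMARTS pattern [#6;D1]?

Check the 19 heavy atoms by environment: 5× C (D2) → no; 4× C (D3) → no; 3× O (D1) → no; 1× S (D1) → no; 1× N (D3) → no; 2× C (D1) → match; 1× N (D1) → no; 1× N (charge +1, D3) → no; 1× O (charge -1, D1) → no.
That gives 2 matching atoms.

2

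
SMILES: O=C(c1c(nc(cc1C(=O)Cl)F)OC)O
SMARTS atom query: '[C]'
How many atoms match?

3

The query [C] means: uppercase C matches aliphatic (non-aromatic) carbon only.
Check the 15 heavy atoms by environment: 1× n (aromatic) → no; 5× c (aromatic) → no; 3× C → match; 4× O → no; 1× Cl → no; 1× F → no.
That gives 3 matching atoms.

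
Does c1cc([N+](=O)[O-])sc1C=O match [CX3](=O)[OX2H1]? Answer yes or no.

No

The pattern [CX3](=O)[OX2H1] describes an sp2 carbon double-bonded to O and single-bonded to an -OH oxygen — a carboxylic acid.
The closest candidate here is an aldehyde (-CHO), but there is no singly-bonded oxygen on the carbonyl carbon. No other fragment satisfies the full query, so there is no match.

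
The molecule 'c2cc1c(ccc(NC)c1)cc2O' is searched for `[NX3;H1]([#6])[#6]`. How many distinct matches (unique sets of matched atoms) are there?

1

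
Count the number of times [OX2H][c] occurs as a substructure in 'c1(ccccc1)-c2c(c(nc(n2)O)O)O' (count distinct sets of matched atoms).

[OX2H][c] is the SMARTS for a phenol: a hydroxyl oxygen attached to an aromatic carbon.
The molecule carries 3 separate instances of a hydroxyl group (-OH) meeting every constraint; each maps to a distinct set of atoms, giving 3 matches.

3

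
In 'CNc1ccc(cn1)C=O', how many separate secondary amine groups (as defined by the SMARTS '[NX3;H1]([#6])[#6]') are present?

1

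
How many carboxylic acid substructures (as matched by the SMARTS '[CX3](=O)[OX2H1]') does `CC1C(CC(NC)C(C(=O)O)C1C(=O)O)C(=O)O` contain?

3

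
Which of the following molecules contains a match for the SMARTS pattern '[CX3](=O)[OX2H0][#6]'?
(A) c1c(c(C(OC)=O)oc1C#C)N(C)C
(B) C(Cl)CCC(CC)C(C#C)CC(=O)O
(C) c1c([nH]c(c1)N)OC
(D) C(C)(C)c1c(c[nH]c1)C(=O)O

A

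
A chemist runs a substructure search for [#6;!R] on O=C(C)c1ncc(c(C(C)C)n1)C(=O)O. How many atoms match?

6

The query [#6;!R] means: carbon not in any ring.
Check the 15 heavy atoms by environment: 2× n (aromatic, in 6-ring) → no; 4× c (aromatic, in 6-ring) → no; 6× C (acyclic) → match; 3× O (acyclic) → no.
That gives 6 matching atoms.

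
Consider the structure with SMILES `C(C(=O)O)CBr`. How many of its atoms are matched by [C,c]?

The query [C,c] means: comma = OR; matches aliphatic or aromatic carbon — same as #6.
Check the 6 heavy atoms by environment: 3× C → match; 2× O → no; 1× Br → no.
That gives 3 matching atoms.

3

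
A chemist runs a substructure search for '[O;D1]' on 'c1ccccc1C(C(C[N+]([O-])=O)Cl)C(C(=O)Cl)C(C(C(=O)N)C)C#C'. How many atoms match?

4

The query [O;D1] means: aliphatic oxygen bonded to exactly one heavy atom.
Check the 25 heavy atoms by environment: 2× C (D1) → no; 7× C (D3) → no; 2× C (D2) → no; 3× O (D1) → match; 2× Cl (D1) → no; 1× N (D1) → no; 1× N (charge +1, D3) → no; 1× O (charge -1, D1) → match; 1× c (aromatic, D3) → no; 5× c (aromatic, D2) → no.
Summing the matching environments: 3 + 1 = 4 matching atoms.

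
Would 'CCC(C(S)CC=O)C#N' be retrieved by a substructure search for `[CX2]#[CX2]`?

The pattern [CX2]#[CX2] describes a carbon-carbon triple bond — an alkyne.
The closest candidate here is a nitrile (-C#N), but the triple bond is C#N, not C#C. No other fragment satisfies the full query, so there is no match.

No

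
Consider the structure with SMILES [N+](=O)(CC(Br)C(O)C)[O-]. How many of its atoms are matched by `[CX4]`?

Check the 9 heavy atoms by environment: 4× C (X4) → match; 1× O (X2) → no; 1× Br (X1) → no; 1× N (charge +1, X3) → no; 1× O (charge -1, X1) → no; 1× O (X1) → no.
That gives 4 matching atoms.

4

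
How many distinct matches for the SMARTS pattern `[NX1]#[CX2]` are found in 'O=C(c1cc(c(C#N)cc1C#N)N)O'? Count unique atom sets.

[NX1]#[CX2] is the SMARTS for a nitrile: a nitrogen triple-bonded to a two-connected carbon.
The molecule carries 2 separate instances of a nitrile (-C#N) meeting every constraint; each maps to a distinct set of atoms, giving 2 matches.

2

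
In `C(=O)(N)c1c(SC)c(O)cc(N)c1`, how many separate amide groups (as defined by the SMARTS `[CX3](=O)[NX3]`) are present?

1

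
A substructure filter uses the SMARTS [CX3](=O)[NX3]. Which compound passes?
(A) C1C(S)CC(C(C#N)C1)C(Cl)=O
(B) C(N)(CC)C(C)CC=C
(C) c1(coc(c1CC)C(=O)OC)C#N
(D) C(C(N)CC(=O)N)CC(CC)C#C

[CX3](=O)[NX3] describes a carbonyl carbon bonded to a trivalent nitrogen (an amide).
(A) has a nitrile (-C#N) but the nitrile N is NX1 (triple-bonded), not NX3.
(B) has a primary amino group (-NH2) but the -NH2 is not attached to a carbonyl carbon.
(C) has a methyl-ester group (-C(=O)OCH3) but the carbonyl is bonded to O, not to an NX3 nitrogen.
(D) contains a primary amide (-C(=O)NH2), which satisfies every atom and bond constraint.
So the answer is (D).

D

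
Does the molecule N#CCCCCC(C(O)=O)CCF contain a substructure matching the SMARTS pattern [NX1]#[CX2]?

The pattern [NX1]#[CX2] describes a nitrogen triple-bonded to a two-connected carbon — a nitrile.
The molecule carries a nitrile (-C#N), whose atoms satisfy every constraint of the query, so the pattern matches.

Yes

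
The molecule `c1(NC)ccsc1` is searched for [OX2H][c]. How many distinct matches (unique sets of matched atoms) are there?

[OX2H][c] is the SMARTS for a phenol: a hydroxyl oxygen attached to an aromatic carbon.
No fragment in the molecule satisfies every constraint, giving 0 matches.

0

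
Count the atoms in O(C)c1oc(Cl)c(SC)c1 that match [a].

5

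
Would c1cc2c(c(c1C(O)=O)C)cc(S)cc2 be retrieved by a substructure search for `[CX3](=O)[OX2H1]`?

The pattern [CX3](=O)[OX2H1] describes an sp2 carbon double-bonded to O and single-bonded to an -OH oxygen — a carboxylic acid.
The molecule carries a carboxylic acid group (-C(=O)OH), whose atoms satisfy every constraint of the query, so the pattern matches.

Yes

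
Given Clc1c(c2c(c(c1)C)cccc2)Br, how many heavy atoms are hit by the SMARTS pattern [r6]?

10

The query [r6] means: r6 matches atoms in a six-membered ring.
Check the 13 heavy atoms by environment: 10× c (aromatic, in 6-ring) → match; 1× C (acyclic) → no; 1× Br (acyclic) → no; 1× Cl (acyclic) → no.
That gives 10 matching atoms.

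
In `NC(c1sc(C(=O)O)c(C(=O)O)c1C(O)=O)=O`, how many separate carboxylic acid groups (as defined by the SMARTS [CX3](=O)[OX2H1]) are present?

3

[CX3](=O)[OX2H1] is the SMARTS for a carboxylic acid: an sp2 carbon double-bonded to O and single-bonded to an -OH oxygen.
The molecule carries 3 separate instances of a carboxylic acid group (-C(=O)OH) meeting every constraint; each maps to a distinct set of atoms, giving 3 matches.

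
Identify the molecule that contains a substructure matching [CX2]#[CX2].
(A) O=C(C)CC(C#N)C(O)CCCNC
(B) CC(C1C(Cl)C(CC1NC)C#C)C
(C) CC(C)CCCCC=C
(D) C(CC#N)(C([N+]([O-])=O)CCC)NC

B

[CX2]#[CX2] describes a carbon-carbon triple bond (an alkyne).
(A) has a nitrile (-C#N) but the triple bond is C#N, not C#C.
(B) contains an ethynyl group (-C#CH), which satisfies every atom and bond constraint.
(C) has a vinyl group (-CH=CH2) but the C=C is a double bond; both carbons are CX3, not CX2.
(D) has a nitrile (-C#N) but the triple bond is C#N, not C#C.
So the answer is (B).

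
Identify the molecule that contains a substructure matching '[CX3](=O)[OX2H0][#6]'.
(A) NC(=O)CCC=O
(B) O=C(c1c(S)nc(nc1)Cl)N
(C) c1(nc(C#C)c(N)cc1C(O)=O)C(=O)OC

[CX3](=O)[OX2H0][#6] describes a carbonyl carbon bonded to an oxygen that is itself bonded to carbon (no H on that O) (an ester).
(A) has a primary amide (-C(=O)NH2) but the carbonyl is bonded to N, not to an O-C linkage.
(B) has a primary amide (-C(=O)NH2) but the carbonyl is bonded to N, not to an O-C linkage.
(C) contains a methyl-ester group (-C(=O)OCH3), which satisfies every atom and bond constraint.
So the answer is (C).

C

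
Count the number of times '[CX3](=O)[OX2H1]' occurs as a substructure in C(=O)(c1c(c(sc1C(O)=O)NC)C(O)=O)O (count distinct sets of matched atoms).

3

[CX3](=O)[OX2H1] is the SMARTS for a carboxylic acid: an sp2 carbon double-bonded to O and single-bonded to an -OH oxygen.
The molecule carries 3 separate instances of a carboxylic acid group (-C(=O)OH) meeting every constraint; each maps to a distinct set of atoms, giving 3 matches.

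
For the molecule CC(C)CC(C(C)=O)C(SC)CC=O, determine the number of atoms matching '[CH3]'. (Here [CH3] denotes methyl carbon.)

The query [CH3] means: aliphatic carbon with exactly three hydrogens.
Check the 14 heavy atoms by environment: 2× C (H2) → no; 4× C (H1) → no; 4× C (H3) → match; 1× C (H0) → no; 2× O (H0) → no; 1× S (H0) → no.
That gives 4 matching atoms.

4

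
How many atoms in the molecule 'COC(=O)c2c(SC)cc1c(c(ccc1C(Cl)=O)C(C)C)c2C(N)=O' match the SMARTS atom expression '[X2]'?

The query [X2] means: any atom with exactly two total connections (bonds + H).
Check the 25 heavy atoms by environment: 10× c (aromatic, X3) → no; 5× C (X4) → no; 1× S (X2) → match; 3× C (X3) → no; 3× O (X1) → no; 1× O (X2) → match; 1× Cl (X1) → no; 1× N (X3) → no.
Summing the matching environments: 1 + 1 = 2 matching atoms.

2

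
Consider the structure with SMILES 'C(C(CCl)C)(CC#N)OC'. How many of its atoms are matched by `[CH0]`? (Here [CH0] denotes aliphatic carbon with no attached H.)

1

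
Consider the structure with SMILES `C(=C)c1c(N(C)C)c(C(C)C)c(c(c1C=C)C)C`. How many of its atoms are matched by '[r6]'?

6

Check the 18 heavy atoms by environment: 6× c (aromatic, in 6-ring) → match; 11× C (acyclic) → no; 1× N (acyclic) → no.
That gives 6 matching atoms.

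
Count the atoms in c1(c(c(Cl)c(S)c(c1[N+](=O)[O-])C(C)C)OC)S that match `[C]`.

4

Check the 17 heavy atoms by environment: 6× c (aromatic) → no; 4× C → match; 2× S → no; 1× Cl → no; 1× N (charge +1) → no; 1× O (charge -1) → no; 2× O → no.
That gives 4 matching atoms.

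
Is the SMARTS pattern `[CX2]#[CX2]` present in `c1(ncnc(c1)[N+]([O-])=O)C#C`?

Yes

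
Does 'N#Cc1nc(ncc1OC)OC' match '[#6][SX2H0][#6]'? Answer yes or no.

No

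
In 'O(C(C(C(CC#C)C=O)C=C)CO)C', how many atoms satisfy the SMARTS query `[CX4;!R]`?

6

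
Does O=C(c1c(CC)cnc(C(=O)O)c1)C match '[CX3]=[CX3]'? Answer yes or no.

No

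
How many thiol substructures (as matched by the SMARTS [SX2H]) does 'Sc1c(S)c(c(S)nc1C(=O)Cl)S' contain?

[SX2H] is the SMARTS for a thiol: an aliphatic sulfur with two connections, one being H.
The molecule carries 4 separate instances of a thiol (-SH) meeting every constraint; each maps to a distinct set of atoms, giving 4 matches.

4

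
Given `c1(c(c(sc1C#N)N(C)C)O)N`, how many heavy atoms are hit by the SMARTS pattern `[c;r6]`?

0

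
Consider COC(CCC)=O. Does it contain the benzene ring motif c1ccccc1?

The pattern c1ccccc1 describes six aromatic carbons in a ring — a benzene ring.
The closest candidate here is a methyl group (-CH3), but no six-membered all-carbon aromatic ring is present. No other fragment satisfies the full query, so there is no match.

No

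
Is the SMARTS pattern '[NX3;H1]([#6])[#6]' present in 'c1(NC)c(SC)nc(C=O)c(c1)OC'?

Yes

The pattern [NX3;H1]([#6])[#6] describes a trivalent nitrogen with one H, bonded to two carbons — a secondary amine.
The molecule carries an N-methylamino group (-NHCH3), whose atoms satisfy every constraint of the query, so the pattern matches.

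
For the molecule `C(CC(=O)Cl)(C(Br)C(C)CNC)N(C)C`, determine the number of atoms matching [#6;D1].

4

The query [#6;D1] means: carbon bonded to exactly one heavy atom.
Check the 15 heavy atoms by environment: 2× C (D2) → no; 4× C (D3) → no; 1× Br (D1) → no; 1× N (D3) → no; 4× C (D1) → match; 1× O (D1) → no; 1× Cl (D1) → no; 1× N (D2) → no.
That gives 4 matching atoms.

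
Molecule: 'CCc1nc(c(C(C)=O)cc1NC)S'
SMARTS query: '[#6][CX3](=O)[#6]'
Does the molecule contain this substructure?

Yes

The pattern [#6][CX3](=O)[#6] describes a carbonyl carbon (no H) flanked by two carbons — a ketone.
The molecule carries an acetyl/ketone group (-C(=O)CH3), whose atoms satisfy every constraint of the query, so the pattern matches.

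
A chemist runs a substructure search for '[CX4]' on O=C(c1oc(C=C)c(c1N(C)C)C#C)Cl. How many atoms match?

2

The query [CX4] means: C with X4: aliphatic carbon with exactly 4 total connections (bonds + H).
Check the 15 heavy atoms by environment: 1× o (aromatic, X2) → no; 4× c (aromatic, X3) → no; 3× C (X3) → no; 1× O (X1) → no; 1× Cl (X1) → no; 2× C (X2) → no; 1× N (X3) → no; 2× C (X4) → match.
That gives 2 matching atoms.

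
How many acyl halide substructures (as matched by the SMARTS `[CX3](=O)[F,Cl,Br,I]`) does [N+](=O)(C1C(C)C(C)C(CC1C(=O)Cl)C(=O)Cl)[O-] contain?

[CX3](=O)[F,Cl,Br,I] is the SMARTS for an acyl halide: a carbonyl carbon bonded to a halogen.
The molecule carries 2 separate instances of an acyl chloride (-C(=O)Cl) meeting every constraint; each maps to a distinct set of atoms, giving 2 matches.

2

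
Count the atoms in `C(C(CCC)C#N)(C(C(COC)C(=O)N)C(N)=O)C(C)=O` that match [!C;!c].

7

Check the 21 heavy atoms by environment: 14× C → no; 4× O → match; 3× N → match.
Summing the matching environments: 4 + 3 = 7 matching atoms.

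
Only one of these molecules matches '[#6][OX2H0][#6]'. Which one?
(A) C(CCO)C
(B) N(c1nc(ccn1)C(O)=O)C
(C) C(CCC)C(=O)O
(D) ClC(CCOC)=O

D

[#6][OX2H0][#6] describes an aliphatic oxygen bridging two carbons with no H on the oxygen (an ether).
(A) has a hydroxyl group (-OH) but the oxygen has H1, not H0 bridging two carbons.
(B) has a carboxylic acid group (-C(=O)OH) but the -OH oxygen has H1; the =O is OX1, not OX2.
(C) has a carboxylic acid group (-C(=O)OH) but the -OH oxygen has H1; the =O is OX1, not OX2.
(D) contains a methoxy ether (-OCH3), which satisfies every atom and bond constraint.
So the answer is (D).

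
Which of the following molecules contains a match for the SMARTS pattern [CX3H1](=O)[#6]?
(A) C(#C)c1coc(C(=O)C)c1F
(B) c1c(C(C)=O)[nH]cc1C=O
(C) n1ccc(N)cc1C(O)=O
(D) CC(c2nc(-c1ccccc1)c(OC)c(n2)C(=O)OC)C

B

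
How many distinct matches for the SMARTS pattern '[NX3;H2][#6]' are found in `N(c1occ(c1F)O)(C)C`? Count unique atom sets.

0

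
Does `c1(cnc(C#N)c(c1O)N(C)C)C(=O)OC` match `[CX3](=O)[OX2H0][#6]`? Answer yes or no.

Yes

The pattern [CX3](=O)[OX2H0][#6] describes a carbonyl carbon bonded to an oxygen that is itself bonded to carbon (no H on that O) — an ester.
The molecule carries a methyl-ester group (-C(=O)OCH3), whose atoms satisfy every constraint of the query, so the pattern matches.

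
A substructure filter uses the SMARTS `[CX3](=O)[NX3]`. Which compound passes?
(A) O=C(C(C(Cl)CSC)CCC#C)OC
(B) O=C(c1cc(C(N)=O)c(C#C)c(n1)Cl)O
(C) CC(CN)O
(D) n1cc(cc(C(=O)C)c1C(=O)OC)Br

B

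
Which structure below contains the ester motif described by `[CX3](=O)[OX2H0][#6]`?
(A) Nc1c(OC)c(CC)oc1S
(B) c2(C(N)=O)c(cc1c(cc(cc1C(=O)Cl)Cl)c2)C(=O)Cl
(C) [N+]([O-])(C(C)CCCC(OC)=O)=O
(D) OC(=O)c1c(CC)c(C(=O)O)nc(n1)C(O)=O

C

[CX3](=O)[OX2H0][#6] describes a carbonyl carbon bonded to an oxygen that is itself bonded to carbon (no H on that O) (an ester).
(A) has a methoxy ether (-OCH3) but the ether oxygen is not adjacent to a C=O carbon.
(B) has a primary amide (-C(=O)NH2) but the carbonyl is bonded to N, not to an O-C linkage.
(C) contains a methyl-ester group (-C(=O)OCH3), which satisfies every atom and bond constraint.
(D) has a carboxylic acid group (-C(=O)OH) but the singly-bonded O carries H (OX2H1, not H0).
So the answer is (C).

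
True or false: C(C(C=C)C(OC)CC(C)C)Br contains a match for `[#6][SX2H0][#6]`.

False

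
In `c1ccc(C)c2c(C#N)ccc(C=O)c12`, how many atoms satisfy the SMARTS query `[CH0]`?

1

The query [CH0] means: aliphatic carbon with no attached hydrogen.
Check the 15 heavy atoms by environment: 5× c (aromatic, H0) → no; 5× c (aromatic, H1) → no; 1× C (H3) → no; 1× C (H0) → match; 1× N (H0) → no; 1× C (H1) → no; 1× O (H0) → no.
That gives 1 matching atom.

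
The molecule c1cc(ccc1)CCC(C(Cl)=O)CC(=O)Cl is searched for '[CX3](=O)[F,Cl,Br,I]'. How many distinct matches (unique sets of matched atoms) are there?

2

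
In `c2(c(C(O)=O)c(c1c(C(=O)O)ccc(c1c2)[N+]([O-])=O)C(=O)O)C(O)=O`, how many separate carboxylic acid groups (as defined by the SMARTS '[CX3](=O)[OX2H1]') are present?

4

[CX3](=O)[OX2H1] is the SMARTS for a carboxylic acid: an sp2 carbon double-bonded to O and single-bonded to an -OH oxygen.
The molecule carries 4 separate instances of a carboxylic acid group (-C(=O)OH) meeting every constraint; each maps to a distinct set of atoms, giving 4 matches.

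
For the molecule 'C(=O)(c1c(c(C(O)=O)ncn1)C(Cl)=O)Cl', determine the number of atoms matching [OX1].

The query [OX1] means: aliphatic oxygen with one total connection — typically a carbonyl =O or an oxide.
Check the 15 heavy atoms by environment: 2× n (aromatic, X2) → no; 4× c (aromatic, X3) → no; 3× C (X3) → no; 3× O (X1) → match; 1× O (X2) → no; 2× Cl (X1) → no.
That gives 3 matching atoms.

3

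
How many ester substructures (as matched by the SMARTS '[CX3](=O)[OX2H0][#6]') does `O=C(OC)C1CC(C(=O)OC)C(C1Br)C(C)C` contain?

[CX3](=O)[OX2H0][#6] is the SMARTS for an ester: a carbonyl carbon bonded to an oxygen that is itself bonded to carbon (no H on that O).
The molecule carries 2 separate instances of a methyl-ester group (-C(=O)OCH3) meeting every constraint; each maps to a distinct set of atoms, giving 2 matches.

2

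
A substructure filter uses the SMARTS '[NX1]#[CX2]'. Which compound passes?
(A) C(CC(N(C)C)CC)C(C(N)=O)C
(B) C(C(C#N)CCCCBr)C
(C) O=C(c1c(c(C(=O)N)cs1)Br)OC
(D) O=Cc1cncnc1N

B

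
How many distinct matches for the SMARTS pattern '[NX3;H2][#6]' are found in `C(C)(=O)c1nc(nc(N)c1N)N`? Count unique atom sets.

3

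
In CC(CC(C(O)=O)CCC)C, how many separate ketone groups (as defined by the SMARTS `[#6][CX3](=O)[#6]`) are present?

[#6][CX3](=O)[#6] is the SMARTS for a ketone: a carbonyl carbon (no H) flanked by two carbons.
The molecule has a carboxylic acid group (-C(=O)OH), but one neighbour of the carbonyl carbon is O, not C; nothing else fits, so there are 0 matches.

0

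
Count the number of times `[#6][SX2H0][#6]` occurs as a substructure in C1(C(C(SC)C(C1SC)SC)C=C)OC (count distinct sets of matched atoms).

[#6][SX2H0][#6] is the SMARTS for a thioether: an aliphatic sulfur bridging two carbons with no H on the sulfur.
The molecule carries 3 separate instances of a methylthio ether (-SCH3) meeting every constraint; each maps to a distinct set of atoms, giving 3 matches.

3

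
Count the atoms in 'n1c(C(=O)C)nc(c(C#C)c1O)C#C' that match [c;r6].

4

The query [c;r6] means: aromatic carbon that belongs to a six-membered ring.
Check the 14 heavy atoms by environment: 2× n (aromatic, in 6-ring) → no; 4× c (aromatic, in 6-ring) → match; 2× O (acyclic) → no; 6× C (acyclic) → no.
That gives 4 matching atoms.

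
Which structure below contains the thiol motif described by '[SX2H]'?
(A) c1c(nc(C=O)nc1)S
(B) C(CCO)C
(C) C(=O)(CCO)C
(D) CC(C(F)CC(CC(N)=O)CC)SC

A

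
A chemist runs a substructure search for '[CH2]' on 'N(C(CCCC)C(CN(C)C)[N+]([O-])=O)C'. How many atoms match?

4

The query [CH2] means: aliphatic carbon with exactly two hydrogens.
Check the 15 heavy atoms by environment: 4× C (H3) → no; 4× C (H2) → match; 2× C (H1) → no; 1× N (charge +1, H0) → no; 1× O (charge -1, H0) → no; 1× O (H0) → no; 1× N (H0) → no; 1× N (H1) → no.
That gives 4 matching atoms.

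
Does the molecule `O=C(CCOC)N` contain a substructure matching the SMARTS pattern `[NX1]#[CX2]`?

No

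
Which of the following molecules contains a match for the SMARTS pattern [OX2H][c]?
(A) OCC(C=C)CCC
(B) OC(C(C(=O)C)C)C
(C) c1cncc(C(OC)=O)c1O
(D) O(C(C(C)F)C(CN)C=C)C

[OX2H][c] describes a hydroxyl oxygen attached to an aromatic carbon (a phenol).
(A) has a hydroxyl group (-OH) but the -OH is on an aliphatic carbon, not an aromatic c.
(B) has a hydroxyl group (-OH) but the -OH is on an aliphatic carbon, not an aromatic c.
(C) contains a hydroxyl group (-OH), which satisfies every atom and bond constraint.
(D) has a methoxy ether (-OCH3) but the oxygen has H0, not H1.
So the answer is (C).

C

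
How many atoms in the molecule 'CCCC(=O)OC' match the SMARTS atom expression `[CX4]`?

4

The query [CX4] means: C with X4: aliphatic carbon with exactly 4 total connections (bonds + H).
Check the 7 heavy atoms by environment: 4× C (X4) → match; 1× C (X3) → no; 1× O (X1) → no; 1× O (X2) → no.
That gives 4 matching atoms.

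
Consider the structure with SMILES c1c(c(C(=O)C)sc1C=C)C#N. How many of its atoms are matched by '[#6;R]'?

4

Check the 12 heavy atoms by environment: 1× s (aromatic, in 5-ring) → no; 4× c (aromatic, in 5-ring) → match; 5× C (acyclic) → no; 1× O (acyclic) → no; 1× N (acyclic) → no.
That gives 4 matching atoms.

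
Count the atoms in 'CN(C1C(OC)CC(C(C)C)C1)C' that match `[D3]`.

5

Check the 13 heavy atoms by environment: 4× C (D3) → match; 2× C (D2) → no; 5× C (D1) → no; 1× N (D3) → match; 1× O (D2) → no.
Summing the matching environments: 4 + 1 = 5 matching atoms.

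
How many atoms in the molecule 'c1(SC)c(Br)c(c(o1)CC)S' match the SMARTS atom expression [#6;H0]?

Check the 11 heavy atoms by environment: 1× o (aromatic, H0) → no; 4× c (aromatic, H0) → match; 1× C (H2) → no; 2× C (H3) → no; 1× Br (H0) → no; 1× S (H0) → no; 1× S (H1) → no.
That gives 4 matching atoms.

4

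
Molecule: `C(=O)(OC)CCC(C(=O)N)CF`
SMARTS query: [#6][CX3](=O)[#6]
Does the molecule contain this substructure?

No

The pattern [#6][CX3](=O)[#6] describes a carbonyl carbon (no H) flanked by two carbons — a ketone.
The closest candidate here is a primary amide (-C(=O)NH2), but one neighbour of the carbonyl carbon is N, not C. No other fragment satisfies the full query, so there is no match.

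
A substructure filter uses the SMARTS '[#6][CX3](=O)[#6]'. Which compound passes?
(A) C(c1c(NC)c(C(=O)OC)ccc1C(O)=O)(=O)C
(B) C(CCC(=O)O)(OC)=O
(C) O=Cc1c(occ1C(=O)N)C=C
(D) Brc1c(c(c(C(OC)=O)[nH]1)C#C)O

A

[#6][CX3](=O)[#6] describes a carbonyl carbon (no H) flanked by two carbons (a ketone).
(A) contains an acetyl/ketone group (-C(=O)CH3), which satisfies every atom and bond constraint.
(B) has a methyl-ester group (-C(=O)OCH3) but one neighbour of the carbonyl carbon is O, not C.
(C) has a primary amide (-C(=O)NH2) but one neighbour of the carbonyl carbon is N, not C.
(D) has a methyl-ester group (-C(=O)OCH3) but one neighbour of the carbonyl carbon is O, not C.
So the answer is (A).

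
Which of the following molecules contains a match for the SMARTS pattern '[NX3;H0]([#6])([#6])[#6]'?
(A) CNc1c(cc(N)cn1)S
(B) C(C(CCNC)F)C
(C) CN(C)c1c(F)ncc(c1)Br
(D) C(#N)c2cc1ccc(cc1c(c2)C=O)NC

C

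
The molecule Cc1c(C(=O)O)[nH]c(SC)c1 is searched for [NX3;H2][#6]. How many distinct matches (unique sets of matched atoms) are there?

0

[NX3;H2][#6] is the SMARTS for a primary amine: a trivalent nitrogen with two H attached to carbon.
No fragment in the molecule satisfies every constraint, giving 0 matches.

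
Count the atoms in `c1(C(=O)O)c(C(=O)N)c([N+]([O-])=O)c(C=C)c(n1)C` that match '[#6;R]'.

5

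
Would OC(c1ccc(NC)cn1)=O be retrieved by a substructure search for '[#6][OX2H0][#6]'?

The pattern [#6][OX2H0][#6] describes an aliphatic oxygen bridging two carbons with no H on the oxygen — an ether.
The closest candidate here is a carboxylic acid group (-C(=O)OH), but the -OH oxygen has H1; the =O is OX1, not OX2. No other fragment satisfies the full query, so there is no match.

No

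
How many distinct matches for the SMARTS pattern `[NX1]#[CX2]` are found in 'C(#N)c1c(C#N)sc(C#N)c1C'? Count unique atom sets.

[NX1]#[CX2] is the SMARTS for a nitrile: a nitrogen triple-bonded to a two-connected carbon.
The molecule carries 3 separate instances of a nitrile (-C#N) meeting every constraint; each maps to a distinct set of atoms, giving 3 matches.

3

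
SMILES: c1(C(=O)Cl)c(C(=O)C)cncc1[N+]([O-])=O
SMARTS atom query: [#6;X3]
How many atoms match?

The query [#6;X3] means: any carbon (aromatic or not) with three total connections.
Check the 15 heavy atoms by environment: 1× n (aromatic, X2) → no; 5× c (aromatic, X3) → match; 2× C (X3) → match; 3× O (X1) → no; 1× Cl (X1) → no; 1× N (charge +1, X3) → no; 1× O (charge -1, X1) → no; 1× C (X4) → no.
Summing the matching environments: 5 + 2 = 7 matching atoms.

7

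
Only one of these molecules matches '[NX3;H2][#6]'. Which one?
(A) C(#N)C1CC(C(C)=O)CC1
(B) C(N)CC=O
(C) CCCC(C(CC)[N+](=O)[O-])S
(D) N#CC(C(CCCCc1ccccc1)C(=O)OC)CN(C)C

B

[NX3;H2][#6] describes a trivalent nitrogen with two H attached to carbon (a primary amine).
(A) has a nitrile (-C#N) but the nitrogen is NX1 (triple-bonded), not NX3 with two H.
(B) contains a primary amino group (-NH2), which satisfies every atom and bond constraint.
(C) has a nitro group (-[N+](=O)[O-]) but the nitrogen is [N+] with no H, not NX3H2.
(D) has a nitrile (-C#N) but the nitrogen is NX1 (triple-bonded), not NX3 with two H.
So the answer is (B).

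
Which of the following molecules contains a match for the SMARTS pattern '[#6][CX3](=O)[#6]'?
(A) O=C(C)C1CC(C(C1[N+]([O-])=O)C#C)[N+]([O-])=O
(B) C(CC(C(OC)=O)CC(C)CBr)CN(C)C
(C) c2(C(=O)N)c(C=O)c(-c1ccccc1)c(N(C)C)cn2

[#6][CX3](=O)[#6] describes a carbonyl carbon (no H) flanked by two carbons (a ketone).
(A) contains an acetyl/ketone group (-C(=O)CH3), which satisfies every atom and bond constraint.
(B) has a methyl-ester group (-C(=O)OCH3) but one neighbour of the carbonyl carbon is O, not C.
(C) has an aldehyde (-CHO) but the carbonyl carbon has H1, so it is not flanked by two carbons.
So the answer is (A).

A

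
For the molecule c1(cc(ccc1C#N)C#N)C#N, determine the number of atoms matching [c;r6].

6

Check the 12 heavy atoms by environment: 6× c (aromatic, in 6-ring) → match; 3× C (acyclic) → no; 3× N (acyclic) → no.
That gives 6 matching atoms.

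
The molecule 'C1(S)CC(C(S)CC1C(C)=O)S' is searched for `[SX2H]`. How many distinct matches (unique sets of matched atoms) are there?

[SX2H] is the SMARTS for a thiol: an aliphatic sulfur with two connections, one being H.
The molecule carries 3 separate instances of a thiol (-SH) meeting every constraint; each maps to a distinct set of atoms, giving 3 matches.

3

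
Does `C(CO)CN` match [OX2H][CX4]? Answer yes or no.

The pattern [OX2H][CX4] describes a hydroxyl oxygen bound to an sp3 (X4) carbon — an aliphatic alcohol.
The molecule carries a hydroxyl group (-OH), whose atoms satisfy every constraint of the query, so the pattern matches.

Yes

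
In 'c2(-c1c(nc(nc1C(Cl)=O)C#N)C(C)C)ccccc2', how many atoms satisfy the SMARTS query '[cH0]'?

5

The query [cH0] means: aromatic carbon with no attached hydrogen (substituted or ring-fusion).
Check the 20 heavy atoms by environment: 2× n (aromatic, H0) → no; 5× c (aromatic, H0) → match; 2× C (H0) → no; 1× N (H0) → no; 1× O (H0) → no; 1× Cl (H0) → no; 5× c (aromatic, H1) → no; 1× C (H1) → no; 2× C (H3) → no.
That gives 5 matching atoms.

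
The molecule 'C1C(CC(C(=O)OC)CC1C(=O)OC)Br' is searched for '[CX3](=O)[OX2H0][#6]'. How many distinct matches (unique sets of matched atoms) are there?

[CX3](=O)[OX2H0][#6] is the SMARTS for an ester: a carbonyl carbon bonded to an oxygen that is itself bonded to carbon (no H on that O).
The molecule carries 2 separate instances of a methyl-ester group (-C(=O)OCH3) meeting every constraint; each maps to a distinct set of atoms, giving 2 matches.

2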